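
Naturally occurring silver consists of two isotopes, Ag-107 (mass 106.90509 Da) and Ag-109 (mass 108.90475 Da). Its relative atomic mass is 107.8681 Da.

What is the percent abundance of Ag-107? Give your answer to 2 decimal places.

Writing the weighted mean with unknown fraction x of Ag-107:
106.90509·x + 108.90475·(1 − x) = 107.8681
(106.90509 − 108.90475)·x = 107.8681 − 108.90475
x = -1.03665 / -1.99966 = 0.51841 → 51.84% Ag-107, 48.16% Ag-109.

51.84%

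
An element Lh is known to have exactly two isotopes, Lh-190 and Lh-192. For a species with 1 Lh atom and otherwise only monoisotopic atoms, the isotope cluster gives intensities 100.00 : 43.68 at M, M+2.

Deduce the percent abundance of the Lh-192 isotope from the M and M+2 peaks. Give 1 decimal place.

30.4%

Let p = fractional abundance of Lh-190. I(M+2)/I(M) = [C(1,1)·p^0·(1−p)] / p^1 = 1·(1−p)/p = 43.68/100.00 = 0.4368
(1−p)/p = 0.4368/1 = 0.4368  ⇒  p = 1/(1 + 0.4368) = 0.6960
Lh-190: 69.6%, Lh-192: 30.4%.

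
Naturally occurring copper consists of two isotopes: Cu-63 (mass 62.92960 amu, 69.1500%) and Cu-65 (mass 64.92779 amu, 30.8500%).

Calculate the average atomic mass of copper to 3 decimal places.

Weight each isotope mass by its fractional abundance: 0.691500 × 62.92960 + 0.308500 × 64.92779
= 43.515818 + 20.030223 = 63.546041 amu

63.546 amu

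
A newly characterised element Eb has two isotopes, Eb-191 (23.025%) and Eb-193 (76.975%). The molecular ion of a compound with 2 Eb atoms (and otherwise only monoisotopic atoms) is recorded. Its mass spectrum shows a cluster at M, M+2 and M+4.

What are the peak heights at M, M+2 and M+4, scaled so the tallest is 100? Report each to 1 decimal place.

8.9 : 59.8 : 100.0

Each Eb atom is independently Eb-191 (p = 0.23025) or Eb-193 (q = 0.76975); the cluster is the binomial expansion (p + q)^2.
P(M) = 0.23025^2 = 0.053015
P(M+2) = 2 × 0.23025^1 × 0.76975^1 = 0.354470
P(M+4) = 0.76975^2 = 0.592515
The M+4 peak is largest (0.592515); scaling to 100 gives 8.9 : 59.8 : 100.0.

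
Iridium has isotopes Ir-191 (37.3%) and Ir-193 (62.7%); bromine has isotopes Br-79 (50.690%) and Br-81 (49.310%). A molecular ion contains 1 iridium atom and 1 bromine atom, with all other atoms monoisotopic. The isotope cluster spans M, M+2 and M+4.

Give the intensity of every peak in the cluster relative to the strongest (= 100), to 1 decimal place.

Iridium pattern (n=1): 0.3730 : 0.6270
Bromine pattern (n=1): 0.5069 : 0.4931
Convolve the two distributions (both contribute in 2-u steps):
  M: 0.3730×0.5069 = 0.189074
  M+2: 0.3730×0.4931 + 0.6270×0.5069 = 0.501753
  M+4: 0.6270×0.4931 = 0.309174
Scale to base peak (0.501753) = 100: 37.7 : 100.0 : 61.6

37.7 : 100.0 : 61.6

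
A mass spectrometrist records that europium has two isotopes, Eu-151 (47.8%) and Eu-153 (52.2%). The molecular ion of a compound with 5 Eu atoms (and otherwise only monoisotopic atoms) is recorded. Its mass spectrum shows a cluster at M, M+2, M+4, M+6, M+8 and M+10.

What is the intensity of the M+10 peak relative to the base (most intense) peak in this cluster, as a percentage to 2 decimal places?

11.93%

Term probabilities: M 0.0250, M+2 0.1363, M+4 0.2976, M+6 0.3250, M+8 0.1775, M+10 0.0388. Base peak = M+6.
P(M+6) = C(5,3) × 0.478^2 × 0.522^3 = 10 × 0.228484 × 0.14223665 = 0.324988 (base)
P(M+10) = C(5,5) × 0.478^0 × 0.522^5 = 1 × 1.0000 × 0.03875721 = 0.038757
Relative intensity = 0.038757 / 0.324988 × 100 = 11.93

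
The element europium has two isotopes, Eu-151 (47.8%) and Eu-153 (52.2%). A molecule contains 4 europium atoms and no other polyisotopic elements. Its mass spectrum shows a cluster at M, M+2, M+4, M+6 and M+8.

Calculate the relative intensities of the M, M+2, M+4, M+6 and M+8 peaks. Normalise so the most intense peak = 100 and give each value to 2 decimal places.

Each Eu atom is independently Eu-151 (p = 0.478) or Eu-153 (q = 0.522); the cluster is the binomial expansion (p + q)^4.
P(M) = 0.478^4 = 0.052205
P(M+2) = 4 × 0.478^3 × 0.522^1 = 0.228042
P(M+4) = 6 × 0.478^2 × 0.522^2 = 0.373549
P(M+6) = 4 × 0.478^1 × 0.522^3 = 0.271956
P(M+8) = 0.522^4 = 0.074248
The M+4 peak is largest (0.373549); scaling to 100 gives 13.98 : 61.05 : 100.00 : 72.80 : 19.88.

13.98 : 61.05 : 100.00 : 72.80 : 19.88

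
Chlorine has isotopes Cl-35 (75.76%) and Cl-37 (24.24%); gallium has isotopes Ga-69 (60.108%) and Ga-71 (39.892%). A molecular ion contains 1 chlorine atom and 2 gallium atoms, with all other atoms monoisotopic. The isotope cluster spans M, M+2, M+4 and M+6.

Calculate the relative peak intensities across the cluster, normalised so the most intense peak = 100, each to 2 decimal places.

Chlorine pattern (n=1): 0.7576 : 0.2424
Gallium pattern (n=2): 0.36129717 : 0.47956567 : 0.15913717
Convolve the two distributions (both contribute in 2-u steps):
  M: 0.7576×0.36129717 = 0.273719
  M+2: 0.7576×0.47956567 + 0.2424×0.36129717 = 0.450897
  M+4: 0.7576×0.15913717 + 0.2424×0.47956567 = 0.236809
  M+6: 0.2424×0.15913717 = 0.038575
Scale to base peak (0.450897) = 100: 60.71 : 100.00 : 52.52 : 8.56

60.71 : 100.00 : 52.52 : 8.56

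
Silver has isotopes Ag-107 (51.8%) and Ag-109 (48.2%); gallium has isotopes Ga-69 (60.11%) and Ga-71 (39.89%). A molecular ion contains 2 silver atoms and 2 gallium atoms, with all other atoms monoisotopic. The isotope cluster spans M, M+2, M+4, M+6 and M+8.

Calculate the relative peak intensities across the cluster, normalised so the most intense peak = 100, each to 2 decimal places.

Silver pattern (n=2): 0.268324 : 0.499352 : 0.232324
Gallium pattern (n=2): 0.36132121 : 0.47955758 : 0.15912121
Convolve the two distributions (both contribute in 2-u steps):
  M: 0.268324×0.36132121 = 0.096951
  M+2: 0.268324×0.47955758 + 0.499352×0.36132121 = 0.309103
  M+4: 0.268324×0.15912121 + 0.499352×0.47955758 + 0.232324×0.36132121 = 0.366108
  M+6: 0.499352×0.15912121 + 0.232324×0.47955758 = 0.190870
  M+8: 0.232324×0.15912121 = 0.036968
Scale to base peak (0.366108) = 100: 26.48 : 84.43 : 100.00 : 52.13 : 10.10

26.48 : 84.43 : 100.00 : 52.13 : 10.10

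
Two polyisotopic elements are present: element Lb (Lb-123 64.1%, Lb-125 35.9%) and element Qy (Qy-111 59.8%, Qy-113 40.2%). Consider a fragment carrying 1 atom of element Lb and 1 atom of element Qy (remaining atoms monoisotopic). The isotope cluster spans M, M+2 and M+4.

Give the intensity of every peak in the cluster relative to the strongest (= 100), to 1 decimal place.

Element Lb pattern (n=1): 0.6410 : 0.3590
Element Qy pattern (n=1): 0.5980 : 0.4020
Convolve the two distributions (both contribute in 2-u steps):
  M: 0.6410×0.5980 = 0.383318
  M+2: 0.6410×0.4020 + 0.3590×0.5980 = 0.472364
  M+4: 0.3590×0.4020 = 0.144318
Scale to base peak (0.472364) = 100: 81.1 : 100.0 : 30.6

81.1 : 100.0 : 30.6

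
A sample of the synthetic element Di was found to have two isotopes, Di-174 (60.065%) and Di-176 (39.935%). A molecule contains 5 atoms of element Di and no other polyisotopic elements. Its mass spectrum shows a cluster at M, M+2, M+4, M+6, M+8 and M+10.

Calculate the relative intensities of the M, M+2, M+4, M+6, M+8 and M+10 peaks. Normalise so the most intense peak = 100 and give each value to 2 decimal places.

The 5 Di atoms are independent, so intensities follow the terms of (0.60065 + 0.39935)^5.
P(M) = 0.60065^5 = 0.078182
P(M+2) = 5 × 0.60065^4 × 0.39935^1 = 0.259902
P(M+4) = 10 × 0.60065^3 × 0.39935^2 = 0.345598
P(M+6) = 10 × 0.60065^2 × 0.39935^3 = 0.229776
P(M+8) = 5 × 0.60065^1 × 0.39935^4 = 0.076385
P(M+10) = 0.39935^5 = 0.010157
The M+4 peak is largest (0.345598); scaling to 100 gives 22.62 : 75.20 : 100.00 : 66.49 : 22.10 : 2.94.

22.62 : 75.20 : 100.00 : 66.49 : 22.10 : 2.94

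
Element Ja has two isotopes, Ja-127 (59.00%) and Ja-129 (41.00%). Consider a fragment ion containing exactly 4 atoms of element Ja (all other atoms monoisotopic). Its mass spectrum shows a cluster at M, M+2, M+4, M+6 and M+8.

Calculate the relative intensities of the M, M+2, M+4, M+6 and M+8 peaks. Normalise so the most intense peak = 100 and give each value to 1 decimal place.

Each Ja atom is independently Ja-127 (p = 0.5900) or Ja-129 (q = 0.4100); the cluster is the binomial expansion (p + q)^4.
P(M) = 0.5900^4 = 0.121174
P(M+2) = 4 × 0.5900^3 × 0.4100^1 = 0.336822
P(M+4) = 6 × 0.5900^2 × 0.4100^2 = 0.351094
P(M+6) = 4 × 0.5900^1 × 0.4100^3 = 0.162654
P(M+8) = 0.4100^4 = 0.028258
The M+4 peak is largest (0.351094); scaling to 100 gives 34.5 : 95.9 : 100.0 : 46.3 : 8.0.

34.5 : 95.9 : 100.0 : 46.3 : 8.0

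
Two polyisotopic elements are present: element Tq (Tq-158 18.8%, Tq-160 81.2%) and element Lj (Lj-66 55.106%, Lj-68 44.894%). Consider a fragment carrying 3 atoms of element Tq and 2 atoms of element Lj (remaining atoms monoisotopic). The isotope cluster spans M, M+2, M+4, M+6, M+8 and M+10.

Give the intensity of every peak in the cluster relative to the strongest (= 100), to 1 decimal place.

0.6 : 8.1 : 43.1 : 100.0 : 93.4 : 29.7

Element Tq pattern (n=3): 0.00664467 : 0.08609798 : 0.37187002 : 0.53538733
Element Lj pattern (n=2): 0.30366712 : 0.49478575 : 0.20154712
Convolve the two distributions (both contribute in 2-u steps):
  M: 0.00664467×0.30366712 = 0.002018
  M+2: 0.00664467×0.49478575 + 0.08609798×0.30366712 = 0.029433
  M+4: 0.00664467×0.20154712 + 0.08609798×0.49478575 + 0.37187002×0.30366712 = 0.156864
  M+6: 0.08609798×0.20154712 + 0.37187002×0.49478575 + 0.53538733×0.30366712 = 0.363928
  M+8: 0.37187002×0.20154712 + 0.53538733×0.49478575 = 0.339851
  M+10: 0.53538733×0.20154712 = 0.107906
Scale to base peak (0.363928) = 100: 0.6 : 8.1 : 43.1 : 100.0 : 93.4 : 29.7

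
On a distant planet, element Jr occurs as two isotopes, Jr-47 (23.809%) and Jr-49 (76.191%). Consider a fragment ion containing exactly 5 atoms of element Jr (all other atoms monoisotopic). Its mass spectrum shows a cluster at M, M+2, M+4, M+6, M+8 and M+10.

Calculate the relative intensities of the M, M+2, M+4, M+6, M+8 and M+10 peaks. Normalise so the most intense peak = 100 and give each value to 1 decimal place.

0.2 : 3.1 : 19.5 : 62.5 : 100.0 : 64.0

Expanding (0.23809 + 0.76191)^5:
P(M) = 0.23809^5 = 0.000765
P(M+2) = 5 × 0.23809^4 × 0.76191^1 = 0.012242
P(M+4) = 10 × 0.23809^3 × 0.76191^2 = 0.078349
P(M+6) = 10 × 0.23809^2 × 0.76191^3 = 0.250723
P(M+8) = 5 × 0.23809^1 × 0.76191^4 = 0.401168
P(M+10) = 0.76191^5 = 0.256755
The M+8 peak is largest (0.401168); scaling to 100 gives 0.2 : 3.1 : 19.5 : 62.5 : 100.0 : 64.0.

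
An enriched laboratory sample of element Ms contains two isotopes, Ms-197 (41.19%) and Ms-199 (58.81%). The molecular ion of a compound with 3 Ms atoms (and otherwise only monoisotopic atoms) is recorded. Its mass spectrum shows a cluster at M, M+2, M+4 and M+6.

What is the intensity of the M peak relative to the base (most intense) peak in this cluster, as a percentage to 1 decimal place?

(0.4119 + 0.5881)^3 gives M 0.0699, M+2 0.2993, M+4 0.4274, M+6 0.2034; the largest is M+4.
P(M+4) = C(3,2) × 0.4119^1 × 0.5881^2 = 3 × 0.4119 × 0.34586161 = 0.427381 (base)
P(M) = C(3,0) × 0.4119^3 × 0.5881^0 = 1 × 0.06988362 × 1.0000 = 0.069884
Relative intensity = 0.069884 / 0.427381 × 100 = 16.4

16.4%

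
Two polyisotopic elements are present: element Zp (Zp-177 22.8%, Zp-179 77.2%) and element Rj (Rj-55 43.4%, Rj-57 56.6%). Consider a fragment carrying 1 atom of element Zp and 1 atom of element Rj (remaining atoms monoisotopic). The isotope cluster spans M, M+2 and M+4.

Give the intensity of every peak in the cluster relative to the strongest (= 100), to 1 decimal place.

Element Zp pattern (n=1): 0.2280 : 0.7720
Element Rj pattern (n=1): 0.4340 : 0.5660
Convolve the two distributions (both contribute in 2-u steps):
  M: 0.2280×0.4340 = 0.098952
  M+2: 0.2280×0.5660 + 0.7720×0.4340 = 0.464096
  M+4: 0.7720×0.5660 = 0.436952
Scale to base peak (0.464096) = 100: 21.3 : 100.0 : 94.2

21.3 : 100.0 : 94.2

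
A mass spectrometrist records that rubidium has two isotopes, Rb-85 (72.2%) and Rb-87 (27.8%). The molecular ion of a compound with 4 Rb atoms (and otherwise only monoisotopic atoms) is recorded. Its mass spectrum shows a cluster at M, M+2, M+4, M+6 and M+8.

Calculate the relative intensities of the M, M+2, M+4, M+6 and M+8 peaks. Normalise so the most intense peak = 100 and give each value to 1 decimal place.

Expanding (0.722 + 0.278)^4:
P(M) = 0.722^4 = 0.271737
P(M+2) = 4 × 0.722^3 × 0.278^1 = 0.418520
P(M+4) = 6 × 0.722^2 × 0.278^2 = 0.241721
P(M+6) = 4 × 0.722^1 × 0.278^3 = 0.062049
P(M+8) = 0.278^4 = 0.005973
The M+2 peak is largest (0.418520); scaling to 100 gives 64.9 : 100.0 : 57.8 : 14.8 : 1.4.

64.9 : 100.0 : 57.8 : 14.8 : 1.4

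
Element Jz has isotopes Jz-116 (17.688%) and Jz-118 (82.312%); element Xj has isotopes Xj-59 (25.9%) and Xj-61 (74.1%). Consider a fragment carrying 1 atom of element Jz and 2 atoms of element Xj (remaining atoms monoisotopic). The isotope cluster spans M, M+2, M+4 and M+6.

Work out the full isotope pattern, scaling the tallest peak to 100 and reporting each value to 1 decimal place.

Element Jz pattern (n=1): 0.17688 : 0.82312
Element Xj pattern (n=2): 0.067081 : 0.383838 : 0.549081
Convolve the two distributions (both contribute in 2-u steps):
  M: 0.17688×0.067081 = 0.011865
  M+2: 0.17688×0.383838 + 0.82312×0.067081 = 0.123109
  M+4: 0.17688×0.549081 + 0.82312×0.383838 = 0.413066
  M+6: 0.82312×0.549081 = 0.451960
Scale to base peak (0.451960) = 100: 2.6 : 27.2 : 91.4 : 100.0

2.6 : 27.2 : 91.4 : 100.0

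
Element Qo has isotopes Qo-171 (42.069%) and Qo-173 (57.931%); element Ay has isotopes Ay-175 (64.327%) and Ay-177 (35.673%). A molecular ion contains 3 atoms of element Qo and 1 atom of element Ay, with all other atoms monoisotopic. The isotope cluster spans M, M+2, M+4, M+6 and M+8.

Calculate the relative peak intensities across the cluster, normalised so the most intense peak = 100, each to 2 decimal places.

12.53 : 58.72 : 100.00 : 72.26 : 18.15

Element Qo pattern (n=3): 0.07445375 : 0.30757898 : 0.42355079 : 0.19441648
Element Ay pattern (n=1): 0.64327 : 0.35673
Convolve the two distributions (both contribute in 2-u steps):
  M: 0.07445375×0.64327 = 0.047894
  M+2: 0.07445375×0.35673 + 0.30757898×0.64327 = 0.224416
  M+4: 0.30757898×0.35673 + 0.42355079×0.64327 = 0.382180
  M+6: 0.42355079×0.35673 + 0.19441648×0.64327 = 0.276156
  M+8: 0.19441648×0.35673 = 0.069354
Scale to base peak (0.382180) = 100: 12.53 : 58.72 : 100.00 : 72.26 : 18.15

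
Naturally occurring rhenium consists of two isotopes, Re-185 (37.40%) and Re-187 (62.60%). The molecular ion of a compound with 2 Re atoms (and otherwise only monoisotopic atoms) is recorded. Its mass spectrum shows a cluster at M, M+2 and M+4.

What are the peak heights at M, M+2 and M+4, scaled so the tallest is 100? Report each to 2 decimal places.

29.87 : 100.00 : 83.69

Expanding (0.3740 + 0.6260)^2:
P(M) = 0.3740^2 = 0.139876
P(M+2) = 2 × 0.3740^1 × 0.6260^1 = 0.468248
P(M+4) = 0.6260^2 = 0.391876
The M+2 peak is largest (0.468248); scaling to 100 gives 29.87 : 100.00 : 83.69.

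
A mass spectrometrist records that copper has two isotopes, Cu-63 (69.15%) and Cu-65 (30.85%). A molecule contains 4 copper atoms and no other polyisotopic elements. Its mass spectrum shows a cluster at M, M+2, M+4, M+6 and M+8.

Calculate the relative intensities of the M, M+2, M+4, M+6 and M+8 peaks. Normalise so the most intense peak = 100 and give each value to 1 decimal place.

56.0 : 100.0 : 66.9 : 19.9 : 2.2

Each Cu atom is independently Cu-63 (p = 0.6915) or Cu-65 (q = 0.3085); the cluster is the binomial expansion (p + q)^4.
P(M) = 0.6915^4 = 0.228649
P(M+2) = 4 × 0.6915^3 × 0.3085^1 = 0.408030
P(M+4) = 6 × 0.6915^2 × 0.3085^2 = 0.273052
P(M+6) = 4 × 0.6915^1 × 0.3085^3 = 0.081212
P(M+8) = 0.3085^4 = 0.009058
The M+2 peak is largest (0.408030); scaling to 100 gives 56.0 : 100.0 : 66.9 : 19.9 : 2.2.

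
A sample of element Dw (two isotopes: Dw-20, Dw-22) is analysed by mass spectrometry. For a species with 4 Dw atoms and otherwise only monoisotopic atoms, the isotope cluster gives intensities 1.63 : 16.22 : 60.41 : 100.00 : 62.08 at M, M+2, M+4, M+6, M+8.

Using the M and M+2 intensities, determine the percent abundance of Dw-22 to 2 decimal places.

71.33%

If p is the fraction of Dw that is Dw-20, then I(M+2)/I(M) = [C(4,1)·p^3·(1−p)] / p^4 = 4·(1−p)/p = 16.22/1.63 = 9.9509
(1−p)/p = 9.9509/4 = 2.4877  ⇒  p = 1/(1 + 2.4877) = 0.2867
Dw-20: 28.67%, Dw-22: 71.33%.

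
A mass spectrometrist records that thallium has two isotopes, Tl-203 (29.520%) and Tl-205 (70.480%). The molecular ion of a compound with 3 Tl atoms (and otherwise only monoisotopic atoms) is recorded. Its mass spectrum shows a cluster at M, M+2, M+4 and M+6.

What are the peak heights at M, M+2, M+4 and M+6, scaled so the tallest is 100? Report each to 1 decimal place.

5.8 : 41.9 : 100.0 : 79.6

Each Tl atom is independently Tl-203 (p = 0.29520) or Tl-205 (q = 0.70480); the cluster is the binomial expansion (p + q)^3.
P(M) = 0.29520^3 = 0.025725
P(M+2) = 3 × 0.29520^2 × 0.70480^1 = 0.184255
P(M+4) = 3 × 0.29520^1 × 0.70480^2 = 0.439916
P(M+6) = 0.70480^3 = 0.350104
The M+4 peak is largest (0.439916); scaling to 100 gives 5.8 : 41.9 : 100.0 : 79.6.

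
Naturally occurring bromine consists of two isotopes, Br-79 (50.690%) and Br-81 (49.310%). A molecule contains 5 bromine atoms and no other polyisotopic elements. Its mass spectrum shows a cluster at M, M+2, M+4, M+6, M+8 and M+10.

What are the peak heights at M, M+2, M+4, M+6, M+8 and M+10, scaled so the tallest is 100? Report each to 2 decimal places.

Expanding (0.50690 + 0.49310)^5:
P(M) = 0.50690^5 = 0.033467
P(M+2) = 5 × 0.50690^4 × 0.49310^1 = 0.162777
P(M+4) = 10 × 0.50690^3 × 0.49310^2 = 0.316692
P(M+6) = 10 × 0.50690^2 × 0.49310^3 = 0.308070
P(M+8) = 5 × 0.50690^1 × 0.49310^4 = 0.149842
P(M+10) = 0.49310^5 = 0.029152
The M+4 peak is largest (0.316692); scaling to 100 gives 10.57 : 51.40 : 100.00 : 97.28 : 47.31 : 9.21.

10.57 : 51.40 : 100.00 : 97.28 : 47.31 : 9.21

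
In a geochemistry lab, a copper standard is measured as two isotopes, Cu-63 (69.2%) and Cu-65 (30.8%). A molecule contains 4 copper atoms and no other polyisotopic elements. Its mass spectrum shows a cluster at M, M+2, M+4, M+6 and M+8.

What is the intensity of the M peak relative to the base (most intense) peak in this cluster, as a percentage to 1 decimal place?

56.2%

Binomial terms of (0.692 + 0.308)^4: M 0.2293, M+2 0.4083, M+4 0.2726, M+6 0.0809, M+8 0.0090 → M+2 is the base peak.
P(M+2) = C(4,1) × 0.692^3 × 0.308^1 = 4 × 0.33137389 × 0.3080 = 0.408253 (base)
P(M) = C(4,0) × 0.692^4 × 0.308^0 = 1 × 0.22931073 × 1.0000 = 0.229311
Relative intensity = 0.229311 / 0.408253 × 100 = 56.2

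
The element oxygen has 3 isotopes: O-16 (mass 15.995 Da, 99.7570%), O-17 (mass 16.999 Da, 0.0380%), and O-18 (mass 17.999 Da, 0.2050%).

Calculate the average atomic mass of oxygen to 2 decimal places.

16.00 Da

The abundance-weighted mean is 0.997570 × 15.995 + 0.000380 × 16.999 + 0.002050 × 17.999
= 15.9561 + 0.0065 + 0.0369 = 15.9995 Da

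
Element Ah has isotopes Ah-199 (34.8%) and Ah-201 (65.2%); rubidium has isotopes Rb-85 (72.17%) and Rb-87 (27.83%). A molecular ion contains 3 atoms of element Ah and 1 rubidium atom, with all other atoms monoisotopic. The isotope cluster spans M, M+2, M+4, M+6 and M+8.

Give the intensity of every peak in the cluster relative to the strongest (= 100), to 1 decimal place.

7.9 : 47.3 : 100.0 : 83.8 : 20.0

Element Ah pattern (n=3): 0.04214419 : 0.23687942 : 0.44380858 : 0.27716781
Rubidium pattern (n=1): 0.7217 : 0.2783
Convolve the two distributions (both contribute in 2-u steps):
  M: 0.04214419×0.7217 = 0.030415
  M+2: 0.04214419×0.2783 + 0.23687942×0.7217 = 0.182685
  M+4: 0.23687942×0.2783 + 0.44380858×0.7217 = 0.386220
  M+6: 0.44380858×0.2783 + 0.27716781×0.7217 = 0.323544
  M+8: 0.27716781×0.2783 = 0.077136
Scale to base peak (0.386220) = 100: 7.9 : 47.3 : 100.0 : 83.8 : 20.0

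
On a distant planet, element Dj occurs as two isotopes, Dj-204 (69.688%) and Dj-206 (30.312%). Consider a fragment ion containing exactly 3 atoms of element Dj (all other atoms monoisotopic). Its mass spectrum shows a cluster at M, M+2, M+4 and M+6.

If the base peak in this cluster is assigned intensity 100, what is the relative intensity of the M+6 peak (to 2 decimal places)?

6.31

Binomial terms of (0.69688 + 0.30312)^3: M 0.3384, M+2 0.4416, M+4 0.1921, M+6 0.0279 → M+2 is the base peak.
P(M+2) = C(3,1) × 0.69688^2 × 0.30312^1 = 3 × 0.48564173 × 0.30312 = 0.441623 (base)
P(M+6) = C(3,3) × 0.69688^0 × 0.30312^3 = 1 × 1.0000 × 0.02785119 = 0.027851
Relative intensity = 0.027851 / 0.441623 × 100 = 6.31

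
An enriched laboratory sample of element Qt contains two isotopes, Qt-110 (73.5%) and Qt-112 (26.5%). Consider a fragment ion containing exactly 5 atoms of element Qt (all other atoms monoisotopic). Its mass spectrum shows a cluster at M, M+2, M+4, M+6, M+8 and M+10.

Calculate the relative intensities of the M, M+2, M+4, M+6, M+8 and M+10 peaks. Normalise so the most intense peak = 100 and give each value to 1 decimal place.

The 5 Qt atoms are independent, so intensities follow the terms of (0.735 + 0.265)^5.
P(M) = 0.735^5 = 0.214505
P(M+2) = 5 × 0.735^4 × 0.265^1 = 0.386692
P(M+4) = 10 × 0.735^3 × 0.265^2 = 0.278839
P(M+6) = 10 × 0.735^2 × 0.265^3 = 0.100534
P(M+8) = 5 × 0.735^1 × 0.265^4 = 0.018123
P(M+10) = 0.265^5 = 0.001307
The M+2 peak is largest (0.386692); scaling to 100 gives 55.5 : 100.0 : 72.1 : 26.0 : 4.7 : 0.3.

55.5 : 100.0 : 72.1 : 26.0 : 4.7 : 0.3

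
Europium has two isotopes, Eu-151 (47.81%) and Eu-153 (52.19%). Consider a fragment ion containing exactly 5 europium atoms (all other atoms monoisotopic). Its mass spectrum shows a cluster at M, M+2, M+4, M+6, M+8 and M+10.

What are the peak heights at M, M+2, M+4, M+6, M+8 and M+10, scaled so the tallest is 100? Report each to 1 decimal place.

7.7 : 42.0 : 91.6 : 100.0 : 54.6 : 11.9

The 5 Eu atoms are independent, so intensities follow the terms of (0.4781 + 0.5219)^5.
P(M) = 0.4781^5 = 0.024980
P(M+2) = 5 × 0.4781^4 × 0.5219^1 = 0.136343
P(M+4) = 10 × 0.4781^3 × 0.5219^2 = 0.297667
P(M+6) = 10 × 0.4781^2 × 0.5219^3 = 0.324937
P(M+8) = 5 × 0.4781^1 × 0.5219^4 = 0.177353
P(M+10) = 0.5219^5 = 0.038720
The M+6 peak is largest (0.324937); scaling to 100 gives 7.7 : 42.0 : 91.6 : 100.0 : 54.6 : 11.9.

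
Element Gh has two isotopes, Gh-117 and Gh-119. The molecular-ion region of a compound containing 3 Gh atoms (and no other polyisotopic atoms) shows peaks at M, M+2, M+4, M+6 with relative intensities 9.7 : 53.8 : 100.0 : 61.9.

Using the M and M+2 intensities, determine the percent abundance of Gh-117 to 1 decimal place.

Let p = fractional abundance of Gh-117. I(M+2)/I(M) = [C(3,1)·p^2·(1−p)] / p^3 = 3·(1−p)/p = 53.8/9.7 = 5.5464
(1−p)/p = 5.5464/3 = 1.8488  ⇒  p = 1/(1 + 1.8488) = 0.3510
Gh-117: 35.1%, Gh-119: 64.9%.

35.1%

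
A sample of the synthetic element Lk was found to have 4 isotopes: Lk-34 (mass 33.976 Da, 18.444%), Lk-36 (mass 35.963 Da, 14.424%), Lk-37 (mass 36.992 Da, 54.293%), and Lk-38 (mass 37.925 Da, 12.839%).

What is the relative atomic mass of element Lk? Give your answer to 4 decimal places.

The abundance-weighted mean is 0.18444 × 33.976 + 0.14424 × 35.963 + 0.54293 × 36.992 + 0.12839 × 37.925
= 6.26653 + 5.18730 + 20.08407 + 4.86919 = 36.40709 Da

36.4071 Da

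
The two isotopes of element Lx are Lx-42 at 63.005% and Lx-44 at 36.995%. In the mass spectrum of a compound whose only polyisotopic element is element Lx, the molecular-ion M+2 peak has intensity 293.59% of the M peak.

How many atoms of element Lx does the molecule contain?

5

For n independent Lx atoms, I(M+2)/I(M) = n · (abundance Lx-44) / (abundance Lx-42) = n · 0.36995/0.63005.
n = 2.9359 × 0.63005/0.36995 = 5.00 ≈ 5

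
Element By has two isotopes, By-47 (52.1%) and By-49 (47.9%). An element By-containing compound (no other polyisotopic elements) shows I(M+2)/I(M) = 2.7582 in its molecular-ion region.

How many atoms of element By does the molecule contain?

3

For n independent By atoms, I(M+2)/I(M) = n · (abundance By-49) / (abundance By-47) = n · 0.479/0.521.
n = 2.7582 × 0.521/0.479 = 3.00 ≈ 3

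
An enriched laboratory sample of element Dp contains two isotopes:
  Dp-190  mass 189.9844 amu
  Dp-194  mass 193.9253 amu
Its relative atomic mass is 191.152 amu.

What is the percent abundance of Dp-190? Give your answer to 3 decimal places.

Let x be the fractional abundance of Dp-190; then Dp-194 has abundance 1 − x.
189.9844·x + 193.9253·(1 − x) = 191.152
(189.9844 − 193.9253)·x = 191.152 − 193.9253
x = -2.7733 / -3.9409 = 0.70372 → 70.372% Dp-190, 29.628% Dp-194.

70.372%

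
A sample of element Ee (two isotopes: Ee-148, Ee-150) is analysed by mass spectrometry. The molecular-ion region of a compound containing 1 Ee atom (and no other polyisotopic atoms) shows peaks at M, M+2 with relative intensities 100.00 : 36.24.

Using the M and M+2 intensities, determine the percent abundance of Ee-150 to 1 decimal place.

Let p = fractional abundance of Ee-148. I(M+2)/I(M) = [C(1,1)·p^0·(1−p)] / p^1 = 1·(1−p)/p = 36.24/100.00 = 0.3624
(1−p)/p = 0.3624/1 = 0.3624  ⇒  p = 1/(1 + 0.3624) = 0.7340
Ee-148: 73.4%, Ee-150: 26.6%.

26.6%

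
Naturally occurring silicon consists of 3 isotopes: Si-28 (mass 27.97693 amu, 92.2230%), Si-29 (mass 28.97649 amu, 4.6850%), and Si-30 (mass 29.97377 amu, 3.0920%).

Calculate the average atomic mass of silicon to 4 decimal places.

The abundance-weighted mean is 0.922230 × 27.97693 + 0.046850 × 28.97649 + 0.030920 × 29.97377
= 25.801164 + 1.357549 + 0.926789 = 28.085502 amu

28.0855 amu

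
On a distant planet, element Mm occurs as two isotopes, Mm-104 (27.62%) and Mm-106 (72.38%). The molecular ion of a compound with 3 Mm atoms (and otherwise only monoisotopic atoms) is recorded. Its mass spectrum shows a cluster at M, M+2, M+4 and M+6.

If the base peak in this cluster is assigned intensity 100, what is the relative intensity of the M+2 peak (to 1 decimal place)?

38.2

Binomial terms of (0.2762 + 0.7238)^3: M 0.0211, M+2 0.1656, M+4 0.4341, M+6 0.3792 → M+4 is the base peak.
P(M+4) = C(3,2) × 0.2762^1 × 0.7238^2 = 3 × 0.2762 × 0.52388644 = 0.434092 (base)
P(M+2) = C(3,1) × 0.2762^2 × 0.7238^1 = 3 × 0.07628644 × 0.7238 = 0.165648
Relative intensity = 0.165648 / 0.434092 × 100 = 38.2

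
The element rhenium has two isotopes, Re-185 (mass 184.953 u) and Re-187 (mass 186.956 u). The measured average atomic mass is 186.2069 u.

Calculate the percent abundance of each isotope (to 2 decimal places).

Writing the weighted mean with unknown fraction x of Re-185:
184.953·x + 186.956·(1 − x) = 186.2069
(184.953 − 186.956)·x = 186.2069 − 186.956
x = -0.7491 / -2.003 = 0.37399 → 37.40% Re-185, 62.60% Re-187.

Re-185: 37.40%, Re-187: 62.60%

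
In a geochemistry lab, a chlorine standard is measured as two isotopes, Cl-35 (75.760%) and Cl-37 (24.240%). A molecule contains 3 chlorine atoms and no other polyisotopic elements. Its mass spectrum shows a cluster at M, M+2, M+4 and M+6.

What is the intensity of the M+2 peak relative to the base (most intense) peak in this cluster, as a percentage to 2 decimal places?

Binomial terms of (0.75760 + 0.24240)^3: M 0.4348, M+2 0.4174, M+4 0.1335, M+6 0.0142 → M is the base peak.
P(M) = C(3,0) × 0.75760^3 × 0.24240^0 = 1 × 0.4348304 × 1.0000 = 0.434830 (base)
P(M+2) = C(3,1) × 0.75760^2 × 0.24240^1 = 3 × 0.57395776 × 0.2424 = 0.417382
Relative intensity = 0.417382 / 0.434830 × 100 = 95.99

95.99%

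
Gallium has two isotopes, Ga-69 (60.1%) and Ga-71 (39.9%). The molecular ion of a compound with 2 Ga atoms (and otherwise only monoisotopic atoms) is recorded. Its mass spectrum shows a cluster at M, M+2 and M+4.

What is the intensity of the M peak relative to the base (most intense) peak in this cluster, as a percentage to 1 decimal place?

Term probabilities: M 0.3612, M+2 0.4796, M+4 0.1592. Base peak = M+2.
P(M+2) = C(2,1) × 0.601^1 × 0.399^1 = 2 × 0.6010 × 0.3990 = 0.479598 (base)
P(M) = C(2,0) × 0.601^2 × 0.399^0 = 1 × 0.361201 × 1.0000 = 0.361201
Relative intensity = 0.361201 / 0.479598 × 100 = 75.3

75.3%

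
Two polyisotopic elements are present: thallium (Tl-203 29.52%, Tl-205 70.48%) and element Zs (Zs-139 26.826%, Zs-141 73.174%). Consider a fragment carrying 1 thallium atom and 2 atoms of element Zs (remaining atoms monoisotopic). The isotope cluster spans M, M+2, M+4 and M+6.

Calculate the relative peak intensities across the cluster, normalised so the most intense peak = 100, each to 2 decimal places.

Thallium pattern (n=1): 0.2952 : 0.7048
Element Zs pattern (n=2): 0.07196343 : 0.39259314 : 0.53544343
Convolve the two distributions (both contribute in 2-u steps):
  M: 0.2952×0.07196343 = 0.021244
  M+2: 0.2952×0.39259314 + 0.7048×0.07196343 = 0.166613
  M+4: 0.2952×0.53544343 + 0.7048×0.39259314 = 0.434763
  M+6: 0.7048×0.53544343 = 0.377381
Scale to base peak (0.434763) = 100: 4.89 : 38.32 : 100.00 : 86.80

4.89 : 38.32 : 100.00 : 86.80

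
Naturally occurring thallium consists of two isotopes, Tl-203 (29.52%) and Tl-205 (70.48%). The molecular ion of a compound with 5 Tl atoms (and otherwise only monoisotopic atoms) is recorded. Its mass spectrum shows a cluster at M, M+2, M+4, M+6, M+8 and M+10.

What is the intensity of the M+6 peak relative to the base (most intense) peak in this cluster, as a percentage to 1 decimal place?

83.8%

Term probabilities: M 0.0022, M+2 0.0268, M+4 0.1278, M+6 0.3051, M+8 0.3642, M+10 0.1739. Base peak = M+8.
P(M+8) = C(5,4) × 0.2952^1 × 0.7048^4 = 5 × 0.2952 × 0.24675365 = 0.364208 (base)
P(M+6) = C(5,3) × 0.2952^2 × 0.7048^3 = 10 × 0.08714304 × 0.35010449 = 0.305092
Relative intensity = 0.305092 / 0.364208 × 100 = 83.8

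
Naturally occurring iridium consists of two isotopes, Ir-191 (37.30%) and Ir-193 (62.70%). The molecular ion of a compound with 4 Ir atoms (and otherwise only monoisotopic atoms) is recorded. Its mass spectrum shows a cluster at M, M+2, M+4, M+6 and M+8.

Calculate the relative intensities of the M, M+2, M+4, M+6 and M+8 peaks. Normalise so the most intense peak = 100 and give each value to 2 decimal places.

5.26 : 35.39 : 89.23 : 100.00 : 42.02

The 4 Ir atoms are independent, so intensities follow the terms of (0.3730 + 0.6270)^4.
P(M) = 0.3730^4 = 0.019357
P(M+2) = 4 × 0.3730^3 × 0.6270^1 = 0.130153
P(M+4) = 6 × 0.3730^2 × 0.6270^2 = 0.328174
P(M+6) = 4 × 0.3730^1 × 0.6270^3 = 0.367766
P(M+8) = 0.6270^4 = 0.154550
The M+6 peak is largest (0.367766); scaling to 100 gives 5.26 : 35.39 : 89.23 : 100.00 : 42.02.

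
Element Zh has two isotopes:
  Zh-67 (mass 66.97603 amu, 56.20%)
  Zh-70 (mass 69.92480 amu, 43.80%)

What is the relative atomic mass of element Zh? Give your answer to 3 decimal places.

Ar = Σ fᵢ·mᵢ = 0.5620 × 66.97603 + 0.4380 × 69.92480
= 37.640529 + 30.627062 = 68.267591 amu

68.268 amu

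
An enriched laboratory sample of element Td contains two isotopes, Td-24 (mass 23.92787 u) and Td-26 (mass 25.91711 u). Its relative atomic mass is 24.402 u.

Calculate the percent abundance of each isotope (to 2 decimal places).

Td-24: 76.17%, Td-26: 23.83%

With x = fraction of Td-24 (so Td-26 is 1 − x):
23.92787·x + 25.91711·(1 − x) = 24.402
(23.92787 − 25.91711)·x = 24.402 − 25.91711
x = -1.51511 / -1.98924 = 0.76165 → 76.17% Td-24, 23.83% Td-26.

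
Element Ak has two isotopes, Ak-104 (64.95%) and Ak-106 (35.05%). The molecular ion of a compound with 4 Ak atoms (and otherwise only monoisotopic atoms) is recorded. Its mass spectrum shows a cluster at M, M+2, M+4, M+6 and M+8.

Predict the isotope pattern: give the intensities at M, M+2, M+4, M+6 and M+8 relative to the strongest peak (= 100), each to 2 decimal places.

The 4 Ak atoms are independent, so intensities follow the terms of (0.6495 + 0.3505)^4.
P(M) = 0.6495^4 = 0.177958
P(M+2) = 4 × 0.6495^3 × 0.3505^1 = 0.384136
P(M+4) = 6 × 0.6495^2 × 0.3505^2 = 0.310946
P(M+6) = 4 × 0.6495^1 × 0.3505^3 = 0.111867
P(M+8) = 0.3505^4 = 0.015092
The M+2 peak is largest (0.384136); scaling to 100 gives 46.33 : 100.00 : 80.95 : 29.12 : 3.93.

46.33 : 100.00 : 80.95 : 29.12 : 3.93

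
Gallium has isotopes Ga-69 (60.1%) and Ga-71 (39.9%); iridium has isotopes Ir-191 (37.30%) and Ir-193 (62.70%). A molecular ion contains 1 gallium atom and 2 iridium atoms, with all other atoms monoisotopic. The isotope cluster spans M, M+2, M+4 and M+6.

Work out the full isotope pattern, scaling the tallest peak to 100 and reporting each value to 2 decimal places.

19.77 : 79.60 : 100.00 : 37.09

Gallium pattern (n=1): 0.6010 : 0.3990
Iridium pattern (n=2): 0.139129 : 0.467742 : 0.393129
Convolve the two distributions (both contribute in 2-u steps):
  M: 0.6010×0.139129 = 0.083617
  M+2: 0.6010×0.467742 + 0.3990×0.139129 = 0.336625
  M+4: 0.6010×0.393129 + 0.3990×0.467742 = 0.422900
  M+6: 0.3990×0.393129 = 0.156858
Scale to base peak (0.422900) = 100: 19.77 : 79.60 : 100.00 : 37.09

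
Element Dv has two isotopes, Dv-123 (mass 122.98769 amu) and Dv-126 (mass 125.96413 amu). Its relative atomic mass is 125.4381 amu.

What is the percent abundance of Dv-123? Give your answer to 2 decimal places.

With x = fraction of Dv-123 (so Dv-126 is 1 − x):
122.98769·x + 125.96413·(1 − x) = 125.4381
(122.98769 − 125.96413)·x = 125.4381 − 125.96413
x = -0.52603 / -2.97644 = 0.17673 → 17.67% Dv-123, 82.33% Dv-126.

17.67%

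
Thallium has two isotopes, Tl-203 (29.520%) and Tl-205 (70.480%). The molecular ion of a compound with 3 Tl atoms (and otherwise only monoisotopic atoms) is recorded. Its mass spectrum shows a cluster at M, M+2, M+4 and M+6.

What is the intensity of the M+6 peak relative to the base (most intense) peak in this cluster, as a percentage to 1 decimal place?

79.6%

Term probabilities: M 0.0257, M+2 0.1843, M+4 0.4399, M+6 0.3501. Base peak = M+4.
P(M+4) = C(3,2) × 0.29520^1 × 0.70480^2 = 3 × 0.2952 × 0.49674304 = 0.439916 (base)
P(M+6) = C(3,3) × 0.29520^0 × 0.70480^3 = 1 × 1.0000 × 0.35010449 = 0.350104
Relative intensity = 0.350104 / 0.439916 × 100 = 79.6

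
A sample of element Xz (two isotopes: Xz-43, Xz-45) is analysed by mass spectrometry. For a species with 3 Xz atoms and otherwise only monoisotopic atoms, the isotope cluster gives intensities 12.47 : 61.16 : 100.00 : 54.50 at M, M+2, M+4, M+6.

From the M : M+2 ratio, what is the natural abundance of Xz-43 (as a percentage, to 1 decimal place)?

38.0%

If p is the fraction of Xz that is Xz-43, then I(M+2)/I(M) = [C(3,1)·p^2·(1−p)] / p^3 = 3·(1−p)/p = 61.16/12.47 = 4.9046
(1−p)/p = 4.9046/3 = 1.6349  ⇒  p = 1/(1 + 1.6349) = 0.3795
Xz-43: 38.0%, Xz-45: 62.0%.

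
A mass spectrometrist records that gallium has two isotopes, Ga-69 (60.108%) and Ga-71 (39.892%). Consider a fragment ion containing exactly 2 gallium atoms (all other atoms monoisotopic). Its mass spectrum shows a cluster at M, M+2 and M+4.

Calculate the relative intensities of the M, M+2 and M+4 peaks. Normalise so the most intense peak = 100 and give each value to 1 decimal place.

75.3 : 100.0 : 33.2

Each Ga atom is independently Ga-69 (p = 0.60108) or Ga-71 (q = 0.39892); the cluster is the binomial expansion (p + q)^2.
P(M) = 0.60108^2 = 0.361297
P(M+2) = 2 × 0.60108^1 × 0.39892^1 = 0.479566
P(M+4) = 0.39892^2 = 0.159137
The M+2 peak is largest (0.479566); scaling to 100 gives 75.3 : 100.0 : 33.2.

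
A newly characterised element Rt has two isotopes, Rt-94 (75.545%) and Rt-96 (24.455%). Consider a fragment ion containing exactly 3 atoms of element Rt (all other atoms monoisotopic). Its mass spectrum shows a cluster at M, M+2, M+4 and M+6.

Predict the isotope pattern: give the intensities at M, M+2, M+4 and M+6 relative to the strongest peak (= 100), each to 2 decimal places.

100.00 : 97.11 : 31.44 : 3.39

Each Rt atom is independently Rt-94 (p = 0.75545) or Rt-96 (q = 0.24455); the cluster is the binomial expansion (p + q)^3.
P(M) = 0.75545^3 = 0.431139
P(M+2) = 3 × 0.75545^2 × 0.24455^1 = 0.418698
P(M+4) = 3 × 0.75545^1 × 0.24455^2 = 0.135538
P(M+6) = 0.24455^3 = 0.014625
The M peak is largest (0.431139); scaling to 100 gives 100.00 : 97.11 : 31.44 : 3.39.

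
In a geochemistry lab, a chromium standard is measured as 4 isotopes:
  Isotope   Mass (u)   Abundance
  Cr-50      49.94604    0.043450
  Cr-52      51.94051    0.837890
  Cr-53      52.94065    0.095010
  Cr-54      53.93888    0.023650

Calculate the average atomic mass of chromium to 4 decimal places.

The abundance-weighted mean is 0.043450 × 49.94604 + 0.837890 × 51.94051 + 0.095010 × 52.94065 + 0.023650 × 53.93888
= 2.170155 + 43.520434 + 5.029891 + 1.275655 = 51.996135 u

51.9961 u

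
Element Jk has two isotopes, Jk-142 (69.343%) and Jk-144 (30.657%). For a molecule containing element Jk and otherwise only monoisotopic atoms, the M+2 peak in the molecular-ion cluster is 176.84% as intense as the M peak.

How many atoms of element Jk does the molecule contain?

4

For n independent Jk atoms, I(M+2)/I(M) = n · (abundance Jk-144) / (abundance Jk-142) = n · 0.30657/0.69343.
n = 1.7684 × 0.69343/0.30657 = 4.00 ≈ 4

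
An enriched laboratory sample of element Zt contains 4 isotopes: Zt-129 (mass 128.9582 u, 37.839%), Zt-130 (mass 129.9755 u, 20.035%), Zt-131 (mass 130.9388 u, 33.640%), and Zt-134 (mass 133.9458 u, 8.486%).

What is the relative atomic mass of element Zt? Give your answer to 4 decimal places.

Weight each isotope mass by its fractional abundance: 0.37839 × 128.9582 + 0.20035 × 129.9755 + 0.33640 × 130.9388 + 0.08486 × 133.9458
= 48.79649 + 26.04059 + 44.04781 + 11.36664 = 130.25153 u

130.2515 u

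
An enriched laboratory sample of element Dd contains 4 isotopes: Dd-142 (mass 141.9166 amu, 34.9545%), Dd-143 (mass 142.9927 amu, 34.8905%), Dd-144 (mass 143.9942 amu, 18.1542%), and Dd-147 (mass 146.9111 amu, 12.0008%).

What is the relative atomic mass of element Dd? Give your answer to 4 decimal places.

143.2686 amu

The abundance-weighted mean is 0.349545 × 141.9166 + 0.348905 × 142.9927 + 0.181542 × 143.9942 + 0.120008 × 146.9111
= 49.60624 + 49.89087 + 26.14100 + 17.63051 = 143.26862 amu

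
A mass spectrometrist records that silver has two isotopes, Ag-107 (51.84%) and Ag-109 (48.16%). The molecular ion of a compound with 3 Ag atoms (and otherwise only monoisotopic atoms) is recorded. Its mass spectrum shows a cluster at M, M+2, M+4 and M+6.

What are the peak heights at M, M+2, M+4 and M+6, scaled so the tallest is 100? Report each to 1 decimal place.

35.9 : 100.0 : 92.9 : 28.8

The 3 Ag atoms are independent, so intensities follow the terms of (0.5184 + 0.4816)^3.
P(M) = 0.5184^3 = 0.139314
P(M+2) = 3 × 0.5184^2 × 0.4816^1 = 0.388273
P(M+4) = 3 × 0.5184^1 × 0.4816^2 = 0.360711
P(M+6) = 0.4816^3 = 0.111702
The M+2 peak is largest (0.388273); scaling to 100 gives 35.9 : 100.0 : 92.9 : 28.8.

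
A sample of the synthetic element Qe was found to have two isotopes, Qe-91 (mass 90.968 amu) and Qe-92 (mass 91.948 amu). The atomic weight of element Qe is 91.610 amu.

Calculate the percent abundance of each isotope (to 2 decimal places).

Qe-91: 34.49%, Qe-92: 65.51%

Writing the weighted mean with unknown fraction x of Qe-91:
90.968·x + 91.948·(1 − x) = 91.610
(90.968 − 91.948)·x = 91.610 − 91.948
x = -0.338 / -0.980 = 0.34490 → 34.49% Qe-91, 65.51% Qe-92.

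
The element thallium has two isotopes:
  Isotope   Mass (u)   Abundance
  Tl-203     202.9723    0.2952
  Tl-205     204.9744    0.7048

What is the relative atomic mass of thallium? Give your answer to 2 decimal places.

204.38 u

Ar = Σ fᵢ·mᵢ = 0.2952 × 202.9723 + 0.7048 × 204.9744
= 59.91742 + 144.46596 = 204.38338 u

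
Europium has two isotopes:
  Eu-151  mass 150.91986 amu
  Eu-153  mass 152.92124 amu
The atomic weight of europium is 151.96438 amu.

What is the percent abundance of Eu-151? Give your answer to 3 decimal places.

47.810%

Let x be the fractional abundance of Eu-151; then Eu-153 has abundance 1 − x.
150.91986·x + 152.92124·(1 − x) = 151.96438
(150.91986 − 152.92124)·x = 151.96438 − 152.92124
x = -0.95686 / -2.00138 = 0.47810 → 47.810% Eu-151, 52.190% Eu-153.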